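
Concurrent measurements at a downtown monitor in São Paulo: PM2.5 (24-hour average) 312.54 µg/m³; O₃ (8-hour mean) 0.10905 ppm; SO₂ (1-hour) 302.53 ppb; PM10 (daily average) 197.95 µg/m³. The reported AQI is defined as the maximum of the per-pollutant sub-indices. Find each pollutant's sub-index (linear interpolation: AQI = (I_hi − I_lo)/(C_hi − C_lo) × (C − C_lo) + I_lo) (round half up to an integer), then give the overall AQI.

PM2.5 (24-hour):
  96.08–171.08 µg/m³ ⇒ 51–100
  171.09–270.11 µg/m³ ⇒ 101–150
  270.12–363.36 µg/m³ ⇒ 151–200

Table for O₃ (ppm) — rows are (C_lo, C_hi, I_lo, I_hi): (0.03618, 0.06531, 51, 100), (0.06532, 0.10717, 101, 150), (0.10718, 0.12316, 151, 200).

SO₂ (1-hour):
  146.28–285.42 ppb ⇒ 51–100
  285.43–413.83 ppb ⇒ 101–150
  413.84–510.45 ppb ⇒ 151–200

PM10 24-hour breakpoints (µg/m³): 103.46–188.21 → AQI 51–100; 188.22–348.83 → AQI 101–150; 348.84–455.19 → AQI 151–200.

173

PM2.5: 312.54 lies in 270.12–363.36, so I_lo=151, I_hi=200, C_lo=270.12, C_hi=363.36.
(200−151)/(363.36−270.12) × (312.54−270.12) + 151 = 49/93.24 × 42.42 + 151 ≈ 173.29 → 173.
O₃: row 0.10718–0.12316 (AQI 151–200). (200−151)·(0.10905−0.10718)/(0.12316−0.10718) + 151 = 49·0.00187/0.01598 + 151 ≈ 156.73 → 157.
SO₂: row 285.43–413.83 (AQI 101–150). (150−101)·(302.53−285.43)/(413.83−285.43) + 101 = 49·17.10/128.40 + 101 ≈ 107.53 → 108.
PM10: row 188.22–348.83 (AQI 101–150). (150−101)·(197.95−188.22)/(348.83−188.22) + 101 = 49·9.73/160.61 + 101 ≈ 103.97 → 104.
Sub-indices: PM2.5→173, O₃→157, SO₂→108, PM10→104. Overall AQI = max = 173; dominant pollutant is PM2.5.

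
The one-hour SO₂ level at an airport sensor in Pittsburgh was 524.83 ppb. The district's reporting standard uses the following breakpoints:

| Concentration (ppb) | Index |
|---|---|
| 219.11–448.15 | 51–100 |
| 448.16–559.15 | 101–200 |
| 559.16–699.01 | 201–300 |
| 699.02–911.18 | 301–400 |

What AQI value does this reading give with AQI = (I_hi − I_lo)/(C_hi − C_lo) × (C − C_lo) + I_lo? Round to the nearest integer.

SO₂: 524.83 lies in 448.16–559.15, so I_lo=101, I_hi=200, C_lo=448.16, C_hi=559.15.
(200−101)/(559.15−448.16) × (524.83−448.16) + 101 = 99/110.99 × 76.67 + 101 ≈ 169.39 → 169.

169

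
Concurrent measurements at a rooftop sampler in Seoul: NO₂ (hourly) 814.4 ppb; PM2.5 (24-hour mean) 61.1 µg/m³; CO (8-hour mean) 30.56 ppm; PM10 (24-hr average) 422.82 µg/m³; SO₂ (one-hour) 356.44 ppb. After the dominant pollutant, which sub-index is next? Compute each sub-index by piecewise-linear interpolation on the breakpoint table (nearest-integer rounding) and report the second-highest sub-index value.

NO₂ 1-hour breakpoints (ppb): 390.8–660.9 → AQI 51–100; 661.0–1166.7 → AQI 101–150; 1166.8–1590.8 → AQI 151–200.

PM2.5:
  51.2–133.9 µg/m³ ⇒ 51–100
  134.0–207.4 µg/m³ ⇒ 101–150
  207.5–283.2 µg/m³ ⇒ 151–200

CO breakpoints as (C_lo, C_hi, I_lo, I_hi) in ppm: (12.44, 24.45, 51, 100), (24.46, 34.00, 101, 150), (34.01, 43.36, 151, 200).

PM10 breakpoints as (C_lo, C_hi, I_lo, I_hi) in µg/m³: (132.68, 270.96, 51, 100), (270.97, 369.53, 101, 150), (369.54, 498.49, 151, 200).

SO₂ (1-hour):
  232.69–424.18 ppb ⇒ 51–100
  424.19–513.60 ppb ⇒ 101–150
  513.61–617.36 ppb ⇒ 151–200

132

NO₂: 814.4 ∈ [661.0, 1166.7] ↔ index [101, 150].
101 + (814.4−661.0)·(150−101)/(1166.7−661.0) = 101 + 153.4·49/505.7 ≈ 115.86, so AQI = 116.
PM2.5: 61.1 lies in 51.2–133.9, so I_lo=51, I_hi=100, C_lo=51.2, C_hi=133.9.
(100−51)/(133.9−51.2) × (61.1−51.2) + 51 = 49/82.7 × 9.9 + 51 ≈ 56.87 → 57.
CO: row 24.46–34.00 (AQI 101–150). (150−101)·(30.56−24.46)/(34.00−24.46) + 101 = 49·6.10/9.54 + 101 ≈ 132.33 → 132.
PM10 422.82: bracket 369.54–498.49 → index 151–200; slope 49/128.95, offset 53.28.
AQI = 151 + 49/128.95·53.28 ≈ 171.25 ⇒ 171.
SO₂: 356.44 lies in 232.69–424.18, so I_lo=51, I_hi=100, C_lo=232.69, C_hi=424.18.
(100−51)/(424.18−232.69) × (356.44−232.69) + 51 = 49/191.49 × 123.75 + 51 ≈ 82.67 → 83.
Sub-indices: NO₂→116, PM2.5→57, CO→132, PM10→171, SO₂→83. Ranked high→low: 171, 132, 116, 83, 57. Second-highest sub-index = 132.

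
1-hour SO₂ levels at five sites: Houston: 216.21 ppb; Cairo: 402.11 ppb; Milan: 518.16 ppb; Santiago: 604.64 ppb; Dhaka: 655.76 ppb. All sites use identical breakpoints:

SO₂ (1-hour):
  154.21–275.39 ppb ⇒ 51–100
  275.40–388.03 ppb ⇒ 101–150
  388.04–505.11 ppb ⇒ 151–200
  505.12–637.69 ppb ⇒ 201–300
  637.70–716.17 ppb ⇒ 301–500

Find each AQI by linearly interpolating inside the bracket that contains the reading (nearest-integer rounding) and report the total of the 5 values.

1066

Houston: 216.21 ∈ [154.21, 275.39] ↔ index [51, 100].
51 + (216.21−154.21)·(100−51)/(275.39−154.21) = 51 + 62.00·49/121.18 ≈ 76.07, so AQI = 76.
Cairo: row 388.04–505.11 (AQI 151–200). (200−151)·(402.11−388.04)/(505.11−388.04) + 151 = 49·14.07/117.07 + 151 ≈ 156.89 → 157.
Milan: row 505.12–637.69 (AQI 201–300). (300−201)·(518.16−505.12)/(637.69−505.12) + 201 = 99·13.04/132.57 + 201 ≈ 210.74 → 211.
Santiago: row 505.12–637.69 (AQI 201–300). (300−201)·(604.64−505.12)/(637.69−505.12) + 201 = 99·99.52/132.57 + 201 ≈ 275.32 → 275.
Dhaka: 655.76 ∈ [637.70, 716.17] ↔ index [301, 500].
301 + (655.76−637.70)·(500−301)/(716.17−637.70) = 301 + 18.06·199/78.47 ≈ 346.80, so AQI = 347.
AQIs: Houston=76, Cairo=157, Milan=211, Santiago=275, Dhaka=347. Sum = 76 + 157 + 211 + 275 + 347 = 1066.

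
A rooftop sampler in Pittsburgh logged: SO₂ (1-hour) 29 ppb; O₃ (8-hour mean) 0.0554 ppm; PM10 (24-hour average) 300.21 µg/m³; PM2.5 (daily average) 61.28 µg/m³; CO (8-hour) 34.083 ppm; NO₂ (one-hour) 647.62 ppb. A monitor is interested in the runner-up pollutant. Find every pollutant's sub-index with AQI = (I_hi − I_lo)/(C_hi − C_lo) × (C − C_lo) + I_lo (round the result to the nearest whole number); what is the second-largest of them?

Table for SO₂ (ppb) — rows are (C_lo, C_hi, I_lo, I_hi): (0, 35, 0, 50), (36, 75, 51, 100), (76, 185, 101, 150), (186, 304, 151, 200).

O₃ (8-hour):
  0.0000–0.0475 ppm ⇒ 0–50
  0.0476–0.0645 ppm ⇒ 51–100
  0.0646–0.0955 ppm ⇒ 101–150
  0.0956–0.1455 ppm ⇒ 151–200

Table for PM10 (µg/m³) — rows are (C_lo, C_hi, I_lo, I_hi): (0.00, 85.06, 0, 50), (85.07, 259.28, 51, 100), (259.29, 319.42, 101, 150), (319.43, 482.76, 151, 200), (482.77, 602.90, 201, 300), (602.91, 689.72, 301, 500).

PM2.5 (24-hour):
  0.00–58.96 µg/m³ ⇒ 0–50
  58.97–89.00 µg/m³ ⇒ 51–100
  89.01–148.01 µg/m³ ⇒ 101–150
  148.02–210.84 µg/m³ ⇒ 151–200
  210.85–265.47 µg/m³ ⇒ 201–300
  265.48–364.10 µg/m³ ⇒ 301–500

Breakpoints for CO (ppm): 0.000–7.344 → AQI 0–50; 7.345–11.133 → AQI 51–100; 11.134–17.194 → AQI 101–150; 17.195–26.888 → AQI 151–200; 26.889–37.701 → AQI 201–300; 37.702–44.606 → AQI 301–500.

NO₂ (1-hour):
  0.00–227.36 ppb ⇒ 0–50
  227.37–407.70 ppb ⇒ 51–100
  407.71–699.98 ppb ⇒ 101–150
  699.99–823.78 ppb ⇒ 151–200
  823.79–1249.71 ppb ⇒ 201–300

SO₂: 29 ∈ [0, 35] ↔ index [0, 50].
0 + (29−0)·(50−0)/(35−0) = 0 + 29·50/35 ≈ 41.43, so AQI = 41.
O₃: 0.0554 ∈ [0.0476, 0.0645] ↔ index [51, 100].
51 + (0.0554−0.0476)·(100−51)/(0.0645−0.0476) = 51 + 0.0078·49/0.0169 ≈ 73.62, so AQI = 74.
PM10 300.21: bracket 259.29–319.42 → index 101–150; slope 49/60.13, offset 40.92.
AQI = 101 + 49/60.13·40.92 ≈ 134.35 ⇒ 134.
PM2.5: 61.28 ∈ [58.97, 89.00] ↔ index [51, 100].
51 + (61.28−58.97)·(100−51)/(89.00−58.97) = 51 + 2.31·49/30.03 ≈ 54.77, so AQI = 55.
CO: 34.083 lies in 26.889–37.701, so I_lo=201, I_hi=300, C_lo=26.889, C_hi=37.701.
(300−201)/(37.701−26.889) × (34.083−26.889) + 201 = 99/10.812 × 7.194 + 201 ≈ 266.87 → 267.
NO₂ 647.62: bracket 407.71–699.98 → index 101–150; slope 49/292.27, offset 239.91.
AQI = 101 + 49/292.27·239.91 ≈ 141.22 ⇒ 141.
Sub-indices: SO₂→41, O₃→74, PM10→134, PM2.5→55, CO→267, NO₂→141. Ranked high→low: 267, 141, 134, 74, 55, 41. Second-highest sub-index = 141.

141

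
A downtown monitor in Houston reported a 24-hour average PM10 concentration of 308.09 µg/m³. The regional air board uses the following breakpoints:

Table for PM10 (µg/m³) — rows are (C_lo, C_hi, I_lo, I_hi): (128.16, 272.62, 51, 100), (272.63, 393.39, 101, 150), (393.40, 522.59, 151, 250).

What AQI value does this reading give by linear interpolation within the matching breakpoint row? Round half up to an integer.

115

PM10: 308.09 ∈ [272.63, 393.39] ↔ index [101, 150].
101 + (308.09−272.63)·(150−101)/(393.39−272.63) = 101 + 35.46·49/120.76 ≈ 115.39, so AQI = 115.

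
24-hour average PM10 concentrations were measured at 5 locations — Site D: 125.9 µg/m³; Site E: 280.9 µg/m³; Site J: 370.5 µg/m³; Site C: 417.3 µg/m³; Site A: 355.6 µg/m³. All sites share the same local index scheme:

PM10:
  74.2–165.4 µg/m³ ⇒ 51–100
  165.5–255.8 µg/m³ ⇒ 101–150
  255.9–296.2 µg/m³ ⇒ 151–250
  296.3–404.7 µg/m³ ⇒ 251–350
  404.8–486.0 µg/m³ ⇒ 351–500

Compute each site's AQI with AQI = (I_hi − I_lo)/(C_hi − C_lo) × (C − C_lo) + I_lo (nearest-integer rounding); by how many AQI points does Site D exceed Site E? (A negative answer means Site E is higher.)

-133

Site D: row 74.2–165.4 (AQI 51–100). (100−51)·(125.9−74.2)/(165.4−74.2) + 51 = 49·51.7/91.2 + 51 ≈ 78.78 → 79.
Site E: 280.9 lies in 255.9–296.2, so I_lo=151, I_hi=250, C_lo=255.9, C_hi=296.2.
(250−151)/(296.2−255.9) × (280.9−255.9) + 151 = 99/40.3 × 25.0 + 151 ≈ 212.41 → 212.
Site J: 370.5 ∈ [296.3, 404.7] ↔ index [251, 350].
251 + (370.5−296.3)·(350−251)/(404.7−296.3) = 251 + 74.2·99/108.4 ≈ 318.77, so AQI = 319.
Site C: 417.3 ∈ [404.8, 486.0] ↔ index [351, 500].
351 + (417.3−404.8)·(500−351)/(486.0−404.8) = 351 + 12.5·149/81.2 ≈ 373.94, so AQI = 374.
Site A 355.6: bracket 296.3–404.7 → index 251–350; slope 99/108.4, offset 59.3.
AQI = 251 + 99/108.4·59.3 ≈ 305.16 ⇒ 305.
AQIs: Site D=79, Site E=212, Site J=319, Site C=374, Site A=305. Site D (79) − Site E (212) = -133.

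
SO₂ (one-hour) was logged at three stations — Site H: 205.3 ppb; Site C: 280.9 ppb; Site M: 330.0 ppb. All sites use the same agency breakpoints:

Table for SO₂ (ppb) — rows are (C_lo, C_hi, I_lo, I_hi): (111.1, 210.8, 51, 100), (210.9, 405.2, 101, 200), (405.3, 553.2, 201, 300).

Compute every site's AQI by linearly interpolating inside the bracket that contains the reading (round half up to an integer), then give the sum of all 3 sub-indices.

Site H: row 111.1–210.8 (AQI 51–100). (100−51)·(205.3−111.1)/(210.8−111.1) + 51 = 49·94.2/99.7 + 51 ≈ 97.30 → 97.
Site C: row 210.9–405.2 (AQI 101–200). (200−101)·(280.9−210.9)/(405.2−210.9) + 101 = 99·70.0/194.3 + 101 ≈ 136.67 → 137.
Site M 330.0: bracket 210.9–405.2 → index 101–200; slope 99/194.3, offset 119.1.
AQI = 101 + 99/194.3·119.1 ≈ 161.68 ⇒ 162.
AQIs: Site H=97, Site C=137, Site M=162. Sum = 97 + 137 + 162 = 396.

396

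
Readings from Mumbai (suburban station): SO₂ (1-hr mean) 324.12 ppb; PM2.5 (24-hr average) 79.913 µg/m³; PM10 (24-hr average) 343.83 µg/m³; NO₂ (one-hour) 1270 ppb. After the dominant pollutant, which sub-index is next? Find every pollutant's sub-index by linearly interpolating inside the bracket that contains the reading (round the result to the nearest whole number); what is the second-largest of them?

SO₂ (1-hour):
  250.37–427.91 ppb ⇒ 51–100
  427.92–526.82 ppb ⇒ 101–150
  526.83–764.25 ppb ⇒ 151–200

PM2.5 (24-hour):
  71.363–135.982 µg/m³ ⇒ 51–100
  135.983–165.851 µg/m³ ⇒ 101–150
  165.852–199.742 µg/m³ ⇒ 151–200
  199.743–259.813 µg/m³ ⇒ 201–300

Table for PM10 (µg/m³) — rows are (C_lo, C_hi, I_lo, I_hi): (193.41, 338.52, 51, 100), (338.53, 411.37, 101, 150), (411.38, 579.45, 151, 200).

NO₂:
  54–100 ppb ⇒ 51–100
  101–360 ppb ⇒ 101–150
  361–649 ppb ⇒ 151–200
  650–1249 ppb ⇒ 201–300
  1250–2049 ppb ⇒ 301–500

SO₂: 324.12 ∈ [250.37, 427.91] ↔ index [51, 100].
51 + (324.12−250.37)·(100−51)/(427.91−250.37) = 51 + 73.75·49/177.54 ≈ 71.35, so AQI = 71.
PM2.5 79.913: bracket 71.363–135.982 → index 51–100; slope 49/64.619, offset 8.550.
AQI = 51 + 49/64.619·8.550 ≈ 57.48 ⇒ 57.
PM10 343.83: bracket 338.53–411.37 → index 101–150; slope 49/72.84, offset 5.30.
AQI = 101 + 49/72.84·5.30 ≈ 104.57 ⇒ 105.
NO₂: 1270 lies in 1250–2049, so I_lo=301, I_hi=500, C_lo=1250, C_hi=2049.
(500−301)/(2049−1250) × (1270−1250) + 301 = 199/799 × 20 + 301 ≈ 305.98 → 306.
Sub-indices: SO₂→71, PM2.5→57, PM10→105, NO₂→306. Ranked high→low: 306, 105, 71, 57. Second-highest sub-index = 105.

105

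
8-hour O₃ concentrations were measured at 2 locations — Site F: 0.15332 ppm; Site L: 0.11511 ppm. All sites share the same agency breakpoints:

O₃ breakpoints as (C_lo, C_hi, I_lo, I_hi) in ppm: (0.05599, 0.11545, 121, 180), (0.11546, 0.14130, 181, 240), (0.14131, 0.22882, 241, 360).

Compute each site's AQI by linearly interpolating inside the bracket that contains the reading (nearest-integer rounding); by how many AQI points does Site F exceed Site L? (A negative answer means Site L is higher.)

77

Site F 0.15332: bracket 0.14131–0.22882 → index 241–360; slope 119/0.08751, offset 0.01201.
AQI = 241 + 119/0.08751·0.01201 ≈ 257.33 ⇒ 257.
Site L: row 0.05599–0.11545 (AQI 121–180). (180−121)·(0.11511−0.05599)/(0.11545−0.05599) + 121 = 59·0.05912/0.05946 + 121 ≈ 179.66 → 180.
AQIs: Site F=257, Site L=180. Site F (257) − Site L (180) = 77.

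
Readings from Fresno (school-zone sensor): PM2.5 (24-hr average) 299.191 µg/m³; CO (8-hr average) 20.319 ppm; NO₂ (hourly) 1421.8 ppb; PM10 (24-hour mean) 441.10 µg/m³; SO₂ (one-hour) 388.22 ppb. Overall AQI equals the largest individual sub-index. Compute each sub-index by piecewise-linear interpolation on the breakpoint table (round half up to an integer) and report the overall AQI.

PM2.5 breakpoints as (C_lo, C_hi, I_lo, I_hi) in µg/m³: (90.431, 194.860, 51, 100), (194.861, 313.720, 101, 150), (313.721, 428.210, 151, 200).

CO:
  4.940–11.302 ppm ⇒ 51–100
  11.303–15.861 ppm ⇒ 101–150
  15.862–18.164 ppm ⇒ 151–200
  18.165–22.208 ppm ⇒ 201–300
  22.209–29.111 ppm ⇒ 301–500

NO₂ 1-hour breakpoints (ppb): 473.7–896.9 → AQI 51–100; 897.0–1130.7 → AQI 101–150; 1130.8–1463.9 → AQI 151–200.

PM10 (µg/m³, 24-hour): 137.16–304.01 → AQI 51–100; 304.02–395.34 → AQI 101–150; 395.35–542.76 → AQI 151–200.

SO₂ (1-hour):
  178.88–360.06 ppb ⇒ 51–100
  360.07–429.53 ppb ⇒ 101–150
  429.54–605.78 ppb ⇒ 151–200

254

PM2.5 299.191: bracket 194.861–313.720 → index 101–150; slope 49/118.859, offset 104.330.
AQI = 101 + 49/118.859·104.330 ≈ 144.01 ⇒ 144.
CO: 20.319 lies in 18.165–22.208, so I_lo=201, I_hi=300, C_lo=18.165, C_hi=22.208.
(300−201)/(22.208−18.165) × (20.319−18.165) + 201 = 99/4.043 × 2.154 + 201 ≈ 253.74 → 254.
NO₂ 1421.8: bracket 1130.8–1463.9 → index 151–200; slope 49/333.1, offset 291.0.
AQI = 151 + 49/333.1·291.0 ≈ 193.81 ⇒ 194.
PM10: 441.10 lies in 395.35–542.76, so I_lo=151, I_hi=200, C_lo=395.35, C_hi=542.76.
(200−151)/(542.76−395.35) × (441.10−395.35) + 151 = 49/147.41 × 45.75 + 151 ≈ 166.21 → 166.
SO₂: 388.22 lies in 360.07–429.53, so I_lo=101, I_hi=150, C_lo=360.07, C_hi=429.53.
(150−101)/(429.53−360.07) × (388.22−360.07) + 101 = 49/69.46 × 28.15 + 101 ≈ 120.86 → 121.
Sub-indices: PM2.5→144, CO→254, NO₂→194, PM10→166, SO₂→121. Overall AQI = max = 254; dominant pollutant is CO.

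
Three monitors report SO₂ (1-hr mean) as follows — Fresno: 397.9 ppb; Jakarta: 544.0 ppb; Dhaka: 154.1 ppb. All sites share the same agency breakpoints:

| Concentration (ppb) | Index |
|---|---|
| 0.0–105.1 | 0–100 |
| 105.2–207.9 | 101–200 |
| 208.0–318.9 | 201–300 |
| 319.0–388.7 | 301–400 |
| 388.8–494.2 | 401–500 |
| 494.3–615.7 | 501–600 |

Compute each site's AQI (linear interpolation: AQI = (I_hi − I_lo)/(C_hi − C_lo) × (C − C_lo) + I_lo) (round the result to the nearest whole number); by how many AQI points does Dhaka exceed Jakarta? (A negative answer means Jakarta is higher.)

-394

Fresno: 397.9 lies in 388.8–494.2, so I_lo=401, I_hi=500, C_lo=388.8, C_hi=494.2.
(500−401)/(494.2−388.8) × (397.9−388.8) + 401 = 99/105.4 × 9.1 + 401 ≈ 409.55 → 410.
Jakarta 544.0: bracket 494.3–615.7 → index 501–600; slope 99/121.4, offset 49.7.
AQI = 501 + 99/121.4·49.7 ≈ 541.53 ⇒ 542.
Dhaka: row 105.2–207.9 (AQI 101–200). (200−101)·(154.1−105.2)/(207.9−105.2) + 101 = 99·48.9/102.7 + 101 ≈ 148.14 → 148.
AQIs: Fresno=410, Jakarta=542, Dhaka=148. Dhaka (148) − Jakarta (542) = -394.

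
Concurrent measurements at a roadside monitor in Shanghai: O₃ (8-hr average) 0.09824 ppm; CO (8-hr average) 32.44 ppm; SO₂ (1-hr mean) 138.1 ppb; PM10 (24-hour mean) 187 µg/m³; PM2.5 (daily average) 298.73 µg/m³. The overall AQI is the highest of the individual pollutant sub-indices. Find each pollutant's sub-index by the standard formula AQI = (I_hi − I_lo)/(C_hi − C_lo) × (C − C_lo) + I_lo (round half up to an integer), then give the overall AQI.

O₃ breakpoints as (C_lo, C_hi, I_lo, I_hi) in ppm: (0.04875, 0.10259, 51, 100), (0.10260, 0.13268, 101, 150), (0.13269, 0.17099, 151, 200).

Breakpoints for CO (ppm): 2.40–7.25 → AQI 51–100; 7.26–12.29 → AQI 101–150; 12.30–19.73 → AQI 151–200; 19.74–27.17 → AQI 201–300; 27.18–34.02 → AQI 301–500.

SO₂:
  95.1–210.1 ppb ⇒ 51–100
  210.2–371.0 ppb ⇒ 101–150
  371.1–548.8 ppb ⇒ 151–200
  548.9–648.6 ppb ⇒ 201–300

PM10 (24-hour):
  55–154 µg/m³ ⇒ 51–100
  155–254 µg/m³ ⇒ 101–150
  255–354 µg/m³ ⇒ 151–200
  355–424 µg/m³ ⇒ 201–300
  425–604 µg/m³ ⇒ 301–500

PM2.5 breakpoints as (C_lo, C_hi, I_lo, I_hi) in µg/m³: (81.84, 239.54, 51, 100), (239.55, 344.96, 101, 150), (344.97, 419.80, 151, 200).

O₃: 0.09824 ∈ [0.04875, 0.10259] ↔ index [51, 100].
51 + (0.09824−0.04875)·(100−51)/(0.10259−0.04875) = 51 + 0.04949·49/0.05384 ≈ 96.04, so AQI = 96.
CO: 32.44 lies in 27.18–34.02, so I_lo=301, I_hi=500, C_lo=27.18, C_hi=34.02.
(500−301)/(34.02−27.18) × (32.44−27.18) + 301 = 199/6.84 × 5.26 + 301 ≈ 454.03 → 454.
SO₂: 138.1 ∈ [95.1, 210.1] ↔ index [51, 100].
51 + (138.1−95.1)·(100−51)/(210.1−95.1) = 51 + 43.0·49/115.0 ≈ 69.32, so AQI = 69.
PM10: 187 ∈ [155, 254] ↔ index [101, 150].
101 + (187−155)·(150−101)/(254−155) = 101 + 32·49/99 ≈ 116.84, so AQI = 117.
PM2.5 298.73: bracket 239.55–344.96 → index 101–150; slope 49/105.41, offset 59.18.
AQI = 101 + 49/105.41·59.18 ≈ 128.51 ⇒ 129.
Sub-indices: O₃→96, CO→454, SO₂→69, PM10→117, PM2.5→129. Overall AQI = max = 454; dominant pollutant is CO.

454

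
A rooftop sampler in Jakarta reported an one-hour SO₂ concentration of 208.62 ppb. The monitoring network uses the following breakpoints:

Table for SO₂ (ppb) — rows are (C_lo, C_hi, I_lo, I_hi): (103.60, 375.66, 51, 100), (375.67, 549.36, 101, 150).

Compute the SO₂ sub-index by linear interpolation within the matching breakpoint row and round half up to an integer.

70

SO₂: 208.62 lies in 103.60–375.66, so I_lo=51, I_hi=100, C_lo=103.60, C_hi=375.66.
(100−51)/(375.66−103.60) × (208.62−103.60) + 51 = 49/272.06 × 105.02 + 51 ≈ 69.91 → 70.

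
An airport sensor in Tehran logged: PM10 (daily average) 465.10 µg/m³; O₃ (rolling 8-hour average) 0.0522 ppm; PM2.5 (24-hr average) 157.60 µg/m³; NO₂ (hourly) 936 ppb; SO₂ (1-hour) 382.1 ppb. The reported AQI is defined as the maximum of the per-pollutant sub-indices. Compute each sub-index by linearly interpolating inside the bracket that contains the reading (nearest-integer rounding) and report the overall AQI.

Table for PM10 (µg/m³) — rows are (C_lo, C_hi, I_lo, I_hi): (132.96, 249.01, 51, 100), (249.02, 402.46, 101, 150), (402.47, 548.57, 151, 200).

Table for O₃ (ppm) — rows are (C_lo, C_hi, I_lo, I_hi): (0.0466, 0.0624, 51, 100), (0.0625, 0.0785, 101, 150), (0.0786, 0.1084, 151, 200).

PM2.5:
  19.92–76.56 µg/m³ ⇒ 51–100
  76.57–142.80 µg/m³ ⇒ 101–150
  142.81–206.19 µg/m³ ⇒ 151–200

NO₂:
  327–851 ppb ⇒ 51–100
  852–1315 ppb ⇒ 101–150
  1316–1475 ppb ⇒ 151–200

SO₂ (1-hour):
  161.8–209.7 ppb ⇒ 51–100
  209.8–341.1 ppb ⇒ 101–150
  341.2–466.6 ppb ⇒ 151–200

PM10: 465.10 lies in 402.47–548.57, so I_lo=151, I_hi=200, C_lo=402.47, C_hi=548.57.
(200−151)/(548.57−402.47) × (465.10−402.47) + 151 = 49/146.10 × 62.63 + 151 ≈ 172.01 → 172.
O₃: row 0.0466–0.0624 (AQI 51–100). (100−51)·(0.0522−0.0466)/(0.0624−0.0466) + 51 = 49·0.0056/0.0158 + 51 ≈ 68.37 → 68.
PM2.5: 157.60 ∈ [142.81, 206.19] ↔ index [151, 200].
151 + (157.60−142.81)·(200−151)/(206.19−142.81) = 151 + 14.79·49/63.38 ≈ 162.43, so AQI = 162.
NO₂ 936: bracket 852–1315 → index 101–150; slope 49/463, offset 84.
AQI = 101 + 49/463·84 ≈ 109.89 ⇒ 110.
SO₂ 382.1: bracket 341.2–466.6 → index 151–200; slope 49/125.4, offset 40.9.
AQI = 151 + 49/125.4·40.9 ≈ 166.98 ⇒ 167.
Sub-indices: PM10→172, O₃→68, PM2.5→162, NO₂→110, SO₂→167. Overall AQI = max = 172; dominant pollutant is PM10.
AQI 172: Unhealthy.

172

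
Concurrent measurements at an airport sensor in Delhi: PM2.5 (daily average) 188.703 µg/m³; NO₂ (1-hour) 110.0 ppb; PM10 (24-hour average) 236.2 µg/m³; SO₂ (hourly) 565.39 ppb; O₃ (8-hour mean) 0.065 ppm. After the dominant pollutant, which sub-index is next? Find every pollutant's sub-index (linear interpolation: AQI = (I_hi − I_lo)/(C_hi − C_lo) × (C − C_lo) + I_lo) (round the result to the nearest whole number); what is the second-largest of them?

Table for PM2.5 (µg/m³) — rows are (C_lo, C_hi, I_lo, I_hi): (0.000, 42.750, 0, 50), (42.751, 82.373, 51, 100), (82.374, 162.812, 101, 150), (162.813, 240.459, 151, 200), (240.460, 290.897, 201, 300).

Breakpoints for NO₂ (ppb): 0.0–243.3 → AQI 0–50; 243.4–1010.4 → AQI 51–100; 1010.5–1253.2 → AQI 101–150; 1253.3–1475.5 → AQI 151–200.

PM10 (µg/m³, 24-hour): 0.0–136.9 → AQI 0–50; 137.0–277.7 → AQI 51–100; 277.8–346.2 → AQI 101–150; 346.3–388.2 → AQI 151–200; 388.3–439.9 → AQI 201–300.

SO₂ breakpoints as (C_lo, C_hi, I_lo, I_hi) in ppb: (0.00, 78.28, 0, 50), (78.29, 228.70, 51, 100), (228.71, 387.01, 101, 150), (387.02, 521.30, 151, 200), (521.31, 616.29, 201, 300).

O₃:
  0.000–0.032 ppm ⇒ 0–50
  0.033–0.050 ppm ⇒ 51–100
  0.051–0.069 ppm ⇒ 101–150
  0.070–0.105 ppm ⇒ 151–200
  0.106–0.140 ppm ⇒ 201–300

PM2.5: row 162.813–240.459 (AQI 151–200). (200−151)·(188.703−162.813)/(240.459−162.813) + 151 = 49·25.890/77.646 + 151 ≈ 167.34 → 167.
NO₂ 110.0: bracket 0.0–243.3 → index 0–50; slope 50/243.3, offset 110.0.
AQI = 0 + 50/243.3·110.0 ≈ 22.61 ⇒ 23.
PM10: row 137.0–277.7 (AQI 51–100). (100−51)·(236.2−137.0)/(277.7−137.0) + 51 = 49·99.2/140.7 + 51 ≈ 85.55 → 86.
SO₂ 565.39: bracket 521.31–616.29 → index 201–300; slope 99/94.98, offset 44.08.
AQI = 201 + 99/94.98·44.08 ≈ 246.95 ⇒ 247.
O₃: row 0.051–0.069 (AQI 101–150). (150−101)·(0.065−0.051)/(0.069−0.051) + 101 = 49·0.014/0.018 + 101 ≈ 139.11 → 139.
Sub-indices: PM2.5→167, NO₂→23, PM10→86, SO₂→247, O₃→139. Ranked high→low: 247, 167, 139, 86, 23. Second-highest sub-index = 167.

167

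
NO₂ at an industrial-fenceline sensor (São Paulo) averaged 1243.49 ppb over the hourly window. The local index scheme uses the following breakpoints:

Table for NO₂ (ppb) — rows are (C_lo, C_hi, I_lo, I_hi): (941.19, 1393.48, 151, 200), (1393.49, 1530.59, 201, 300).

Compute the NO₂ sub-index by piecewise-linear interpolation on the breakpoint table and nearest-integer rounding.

NO₂: 1243.49 ∈ [941.19, 1393.48] ↔ index [151, 200].
151 + (1243.49−941.19)·(200−151)/(1393.48−941.19) = 151 + 302.30·49/452.29 ≈ 183.75, so AQI = 184.

184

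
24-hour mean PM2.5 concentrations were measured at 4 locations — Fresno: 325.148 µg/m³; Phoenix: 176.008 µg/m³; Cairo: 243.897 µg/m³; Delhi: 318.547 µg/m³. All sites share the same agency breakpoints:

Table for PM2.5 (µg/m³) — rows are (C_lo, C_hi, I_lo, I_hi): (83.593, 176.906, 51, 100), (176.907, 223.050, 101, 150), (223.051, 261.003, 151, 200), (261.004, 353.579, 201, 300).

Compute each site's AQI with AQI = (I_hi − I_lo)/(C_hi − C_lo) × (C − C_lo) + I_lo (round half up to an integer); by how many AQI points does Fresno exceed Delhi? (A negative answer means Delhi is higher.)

Fresno: row 261.004–353.579 (AQI 201–300). (300−201)·(325.148−261.004)/(353.579−261.004) + 201 = 99·64.144/92.575 + 201 ≈ 269.60 → 270.
Phoenix 176.008: bracket 83.593–176.906 → index 51–100; slope 49/93.313, offset 92.415.
AQI = 51 + 49/93.313·92.415 ≈ 99.53 ⇒ 100.
Cairo: 243.897 lies in 223.051–261.003, so I_lo=151, I_hi=200, C_lo=223.051, C_hi=261.003.
(200−151)/(261.003−223.051) × (243.897−223.051) + 151 = 49/37.952 × 20.846 + 151 ≈ 177.91 → 178.
Delhi: row 261.004–353.579 (AQI 201–300). (300−201)·(318.547−261.004)/(353.579−261.004) + 201 = 99·57.543/92.575 + 201 ≈ 262.54 → 263.
AQIs: Fresno=270, Phoenix=100, Cairo=178, Delhi=263. Fresno (270) − Delhi (263) = 7.

7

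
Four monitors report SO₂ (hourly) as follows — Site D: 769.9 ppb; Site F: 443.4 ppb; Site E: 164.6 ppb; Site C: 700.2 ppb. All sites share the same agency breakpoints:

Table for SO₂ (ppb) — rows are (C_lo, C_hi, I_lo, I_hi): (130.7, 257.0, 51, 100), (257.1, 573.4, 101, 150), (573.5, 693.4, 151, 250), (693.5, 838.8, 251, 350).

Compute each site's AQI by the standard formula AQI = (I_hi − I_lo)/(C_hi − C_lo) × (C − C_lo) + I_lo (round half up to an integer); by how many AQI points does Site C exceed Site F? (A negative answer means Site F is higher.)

126

Site D: row 693.5–838.8 (AQI 251–350). (350−251)·(769.9−693.5)/(838.8−693.5) + 251 = 99·76.4/145.3 + 251 ≈ 303.06 → 303.
Site F: 443.4 lies in 257.1–573.4, so I_lo=101, I_hi=150, C_lo=257.1, C_hi=573.4.
(150−101)/(573.4−257.1) × (443.4−257.1) + 101 = 49/316.3 × 186.3 + 101 ≈ 129.86 → 130.
Site E: row 130.7–257.0 (AQI 51–100). (100−51)·(164.6−130.7)/(257.0−130.7) + 51 = 49·33.9/126.3 + 51 ≈ 64.15 → 64.
Site C: row 693.5–838.8 (AQI 251–350). (350−251)·(700.2−693.5)/(838.8−693.5) + 251 = 99·6.7/145.3 + 251 ≈ 255.57 → 256.
AQIs: Site D=303, Site F=130, Site E=64, Site C=256. Site C (256) − Site F (130) = 126.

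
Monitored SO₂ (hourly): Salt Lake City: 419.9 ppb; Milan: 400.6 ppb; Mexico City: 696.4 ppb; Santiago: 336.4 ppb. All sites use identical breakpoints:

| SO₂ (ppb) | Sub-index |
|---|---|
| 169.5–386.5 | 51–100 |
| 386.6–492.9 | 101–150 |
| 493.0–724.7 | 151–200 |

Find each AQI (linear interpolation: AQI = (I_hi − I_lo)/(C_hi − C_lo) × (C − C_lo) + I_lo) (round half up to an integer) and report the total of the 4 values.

Salt Lake City: row 386.6–492.9 (AQI 101–150). (150−101)·(419.9−386.6)/(492.9−386.6) + 101 = 49·33.3/106.3 + 101 ≈ 116.35 → 116.
Milan 400.6: bracket 386.6–492.9 → index 101–150; slope 49/106.3, offset 14.0.
AQI = 101 + 49/106.3·14.0 ≈ 107.45 ⇒ 107.
Mexico City: 696.4 ∈ [493.0, 724.7] ↔ index [151, 200].
151 + (696.4−493.0)·(200−151)/(724.7−493.0) = 151 + 203.4·49/231.7 ≈ 194.02, so AQI = 194.
Santiago 336.4: bracket 169.5–386.5 → index 51–100; slope 49/217.0, offset 166.9.
AQI = 51 + 49/217.0·166.9 ≈ 88.69 ⇒ 89.
AQIs: Salt Lake City=116, Milan=107, Mexico City=194, Santiago=89. Sum = 116 + 107 + 194 + 89 = 506.

506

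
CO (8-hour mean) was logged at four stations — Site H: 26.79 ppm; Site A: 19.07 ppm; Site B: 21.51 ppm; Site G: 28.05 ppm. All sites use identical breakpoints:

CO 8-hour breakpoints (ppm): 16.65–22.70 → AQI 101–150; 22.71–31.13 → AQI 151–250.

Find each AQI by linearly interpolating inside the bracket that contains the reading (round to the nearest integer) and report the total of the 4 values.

674

Site H: 26.79 ∈ [22.71, 31.13] ↔ index [151, 250].
151 + (26.79−22.71)·(250−151)/(31.13−22.71) = 151 + 4.08·99/8.42 ≈ 198.97, so AQI = 199.
Site A: row 16.65–22.70 (AQI 101–150). (150−101)·(19.07−16.65)/(22.70−16.65) + 101 = 49·2.42/6.05 + 101 ≈ 120.60 → 121.
Site B: 21.51 lies in 16.65–22.70, so I_lo=101, I_hi=150, C_lo=16.65, C_hi=22.70.
(150−101)/(22.70−16.65) × (21.51−16.65) + 101 = 49/6.05 × 4.86 + 101 ≈ 140.36 → 140.
Site G 28.05: bracket 22.71–31.13 → index 151–250; slope 99/8.42, offset 5.34.
AQI = 151 + 99/8.42·5.34 ≈ 213.79 ⇒ 214.
AQIs: Site H=199, Site A=121, Site B=140, Site G=214. Sum = 199 + 121 + 140 + 214 = 674.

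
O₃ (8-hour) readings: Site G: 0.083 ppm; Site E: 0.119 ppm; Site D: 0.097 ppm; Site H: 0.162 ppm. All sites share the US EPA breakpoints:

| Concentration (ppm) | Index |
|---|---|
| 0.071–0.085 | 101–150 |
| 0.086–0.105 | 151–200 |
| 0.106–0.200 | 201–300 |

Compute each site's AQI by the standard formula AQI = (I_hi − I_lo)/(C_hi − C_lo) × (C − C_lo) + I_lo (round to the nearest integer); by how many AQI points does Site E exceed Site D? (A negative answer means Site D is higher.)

Site G: 0.083 ∈ [0.071, 0.085] ↔ index [101, 150].
101 + (0.083−0.071)·(150−101)/(0.085−0.071) = 101 + 0.012·49/0.014 ≈ 143.00, so AQI = 143.
Site E 0.119: bracket 0.106–0.200 → index 201–300; slope 99/0.094, offset 0.013.
AQI = 201 + 99/0.094·0.013 ≈ 214.69 ⇒ 215.
Site D: 0.097 lies in 0.086–0.105, so I_lo=151, I_hi=200, C_lo=0.086, C_hi=0.105.
(200−151)/(0.105−0.086) × (0.097−0.086) + 151 = 49/0.019 × 0.011 + 151 ≈ 179.37 → 179.
Site H 0.162: bracket 0.106–0.200 → index 201–300; slope 99/0.094, offset 0.056.
AQI = 201 + 99/0.094·0.056 ≈ 259.98 ⇒ 260.
AQIs: Site G=143, Site E=215, Site D=179, Site H=260. Site E (215) − Site D (179) = 36.

36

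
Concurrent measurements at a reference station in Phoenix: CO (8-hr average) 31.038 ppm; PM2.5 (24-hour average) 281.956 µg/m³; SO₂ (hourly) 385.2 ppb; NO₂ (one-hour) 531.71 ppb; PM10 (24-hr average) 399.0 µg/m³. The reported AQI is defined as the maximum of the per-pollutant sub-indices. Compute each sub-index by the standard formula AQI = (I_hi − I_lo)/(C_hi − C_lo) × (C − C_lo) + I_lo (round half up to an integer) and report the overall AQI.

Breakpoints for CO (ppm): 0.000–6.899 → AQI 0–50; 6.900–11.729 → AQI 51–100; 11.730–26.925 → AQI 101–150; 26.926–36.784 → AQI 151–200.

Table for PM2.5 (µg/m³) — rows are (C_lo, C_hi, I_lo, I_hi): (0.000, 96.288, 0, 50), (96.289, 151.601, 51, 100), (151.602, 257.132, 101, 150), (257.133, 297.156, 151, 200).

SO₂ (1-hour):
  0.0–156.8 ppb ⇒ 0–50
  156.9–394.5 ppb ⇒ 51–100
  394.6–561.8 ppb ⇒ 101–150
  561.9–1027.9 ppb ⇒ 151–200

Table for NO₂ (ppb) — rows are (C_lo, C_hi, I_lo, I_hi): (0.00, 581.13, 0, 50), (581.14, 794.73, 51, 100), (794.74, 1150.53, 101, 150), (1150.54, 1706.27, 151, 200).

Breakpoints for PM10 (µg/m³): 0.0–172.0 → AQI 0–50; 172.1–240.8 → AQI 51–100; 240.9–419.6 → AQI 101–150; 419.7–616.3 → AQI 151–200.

CO: row 26.926–36.784 (AQI 151–200). (200−151)·(31.038−26.926)/(36.784−26.926) + 151 = 49·4.112/9.858 + 151 ≈ 171.44 → 171.
PM2.5: row 257.133–297.156 (AQI 151–200). (200−151)·(281.956−257.133)/(297.156−257.133) + 151 = 49·24.823/40.023 + 151 ≈ 181.39 → 181.
SO₂: row 156.9–394.5 (AQI 51–100). (100−51)·(385.2−156.9)/(394.5−156.9) + 51 = 49·228.3/237.6 + 51 ≈ 98.08 → 98.
NO₂: 531.71 ∈ [0.00, 581.13] ↔ index [0, 50].
0 + (531.71−0.00)·(50−0)/(581.13−0.00) = 0 + 531.71·50/581.13 ≈ 45.75, so AQI = 46.
PM10: 399.0 lies in 240.9–419.6, so I_lo=101, I_hi=150, C_lo=240.9, C_hi=419.6.
(150−101)/(419.6−240.9) × (399.0−240.9) + 101 = 49/178.7 × 158.1 + 101 ≈ 144.35 → 144.
Sub-indices: CO→171, PM2.5→181, SO₂→98, NO₂→46, PM10→144. Overall AQI = max = 181; dominant pollutant is PM2.5.

181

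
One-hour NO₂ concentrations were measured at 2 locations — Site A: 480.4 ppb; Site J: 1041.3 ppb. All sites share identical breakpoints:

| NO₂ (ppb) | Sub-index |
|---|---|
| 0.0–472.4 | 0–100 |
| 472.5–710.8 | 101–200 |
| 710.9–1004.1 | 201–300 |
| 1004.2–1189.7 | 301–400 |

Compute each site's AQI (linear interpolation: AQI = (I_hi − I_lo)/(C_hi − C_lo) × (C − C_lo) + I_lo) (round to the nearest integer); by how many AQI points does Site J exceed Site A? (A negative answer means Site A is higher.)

Site A: row 472.5–710.8 (AQI 101–200). (200−101)·(480.4−472.5)/(710.8−472.5) + 101 = 99·7.9/238.3 + 101 ≈ 104.28 → 104.
Site J: 1041.3 ∈ [1004.2, 1189.7] ↔ index [301, 400].
301 + (1041.3−1004.2)·(400−301)/(1189.7−1004.2) = 301 + 37.1·99/185.5 ≈ 320.80, so AQI = 321.
AQIs: Site A=104, Site J=321. Site J (321) − Site A (104) = 217.

217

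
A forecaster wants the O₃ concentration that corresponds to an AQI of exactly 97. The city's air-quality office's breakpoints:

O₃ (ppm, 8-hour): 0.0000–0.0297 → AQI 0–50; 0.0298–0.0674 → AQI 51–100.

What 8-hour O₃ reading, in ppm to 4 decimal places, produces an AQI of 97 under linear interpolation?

AQI 97 lies in the 51–100 band, which corresponds to 0.0298–0.0674 ppm.
C = 0.0298 + (97−51)×(0.0674−0.0298)/(100−51) = 0.0298 + 46×0.0376/49 ≈ 0.065098 ppm → 0.0651 ppm to 4 dp.

0.0651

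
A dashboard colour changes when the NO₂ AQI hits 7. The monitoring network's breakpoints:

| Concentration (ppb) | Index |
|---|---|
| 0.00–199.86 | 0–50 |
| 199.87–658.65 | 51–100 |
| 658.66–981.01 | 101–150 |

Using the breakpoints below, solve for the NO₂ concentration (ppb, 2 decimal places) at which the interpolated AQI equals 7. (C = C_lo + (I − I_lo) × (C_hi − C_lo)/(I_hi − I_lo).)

27.98

AQI 7 lies in the 0–50 band, which corresponds to 0.00–199.86 ppb.
C = 0.00 + (7−0)×(199.86−0.00)/(50−0) = 0.00 + 7×199.86/50 ≈ 27.9804 ppb → 27.98 ppb to 2 dp.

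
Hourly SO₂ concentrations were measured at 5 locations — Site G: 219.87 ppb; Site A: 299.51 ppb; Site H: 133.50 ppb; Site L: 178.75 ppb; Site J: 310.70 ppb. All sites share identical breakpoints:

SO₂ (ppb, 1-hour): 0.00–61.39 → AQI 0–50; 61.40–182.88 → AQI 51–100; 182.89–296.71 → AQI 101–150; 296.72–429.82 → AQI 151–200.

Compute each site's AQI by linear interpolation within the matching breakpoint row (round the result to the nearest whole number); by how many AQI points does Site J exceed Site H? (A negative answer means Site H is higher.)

Site G: row 182.89–296.71 (AQI 101–150). (150−101)·(219.87−182.89)/(296.71−182.89) + 101 = 49·36.98/113.82 + 101 ≈ 116.92 → 117.
Site A: 299.51 lies in 296.72–429.82, so I_lo=151, I_hi=200, C_lo=296.72, C_hi=429.82.
(200−151)/(429.82−296.72) × (299.51−296.72) + 151 = 49/133.10 × 2.79 + 151 ≈ 152.03 → 152.
Site H: row 61.40–182.88 (AQI 51–100). (100−51)·(133.50−61.40)/(182.88−61.40) + 51 = 49·72.10/121.48 + 51 ≈ 80.08 → 80.
Site L: 178.75 lies in 61.40–182.88, so I_lo=51, I_hi=100, C_lo=61.40, C_hi=182.88.
(100−51)/(182.88−61.40) × (178.75−61.40) + 51 = 49/121.48 × 117.35 + 51 ≈ 98.33 → 98.
Site J: row 296.72–429.82 (AQI 151–200). (200−151)·(310.70−296.72)/(429.82−296.72) + 151 = 49·13.98/133.10 + 151 ≈ 156.15 → 156.
AQIs: Site G=117, Site A=152, Site H=80, Site L=98, Site J=156. Site J (156) − Site H (80) = 76.

76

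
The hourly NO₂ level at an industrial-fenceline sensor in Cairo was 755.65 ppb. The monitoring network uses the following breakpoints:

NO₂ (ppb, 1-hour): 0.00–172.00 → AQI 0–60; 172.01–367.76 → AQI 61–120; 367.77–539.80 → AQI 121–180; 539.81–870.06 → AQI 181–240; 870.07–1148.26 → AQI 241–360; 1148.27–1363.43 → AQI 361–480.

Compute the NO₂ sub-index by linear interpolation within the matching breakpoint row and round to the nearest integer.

NO₂: 755.65 ∈ [539.81, 870.06] ↔ index [181, 240].
181 + (755.65−539.81)·(240−181)/(870.06−539.81) = 181 + 215.84·59/330.25 ≈ 219.56, so AQI = 220.

220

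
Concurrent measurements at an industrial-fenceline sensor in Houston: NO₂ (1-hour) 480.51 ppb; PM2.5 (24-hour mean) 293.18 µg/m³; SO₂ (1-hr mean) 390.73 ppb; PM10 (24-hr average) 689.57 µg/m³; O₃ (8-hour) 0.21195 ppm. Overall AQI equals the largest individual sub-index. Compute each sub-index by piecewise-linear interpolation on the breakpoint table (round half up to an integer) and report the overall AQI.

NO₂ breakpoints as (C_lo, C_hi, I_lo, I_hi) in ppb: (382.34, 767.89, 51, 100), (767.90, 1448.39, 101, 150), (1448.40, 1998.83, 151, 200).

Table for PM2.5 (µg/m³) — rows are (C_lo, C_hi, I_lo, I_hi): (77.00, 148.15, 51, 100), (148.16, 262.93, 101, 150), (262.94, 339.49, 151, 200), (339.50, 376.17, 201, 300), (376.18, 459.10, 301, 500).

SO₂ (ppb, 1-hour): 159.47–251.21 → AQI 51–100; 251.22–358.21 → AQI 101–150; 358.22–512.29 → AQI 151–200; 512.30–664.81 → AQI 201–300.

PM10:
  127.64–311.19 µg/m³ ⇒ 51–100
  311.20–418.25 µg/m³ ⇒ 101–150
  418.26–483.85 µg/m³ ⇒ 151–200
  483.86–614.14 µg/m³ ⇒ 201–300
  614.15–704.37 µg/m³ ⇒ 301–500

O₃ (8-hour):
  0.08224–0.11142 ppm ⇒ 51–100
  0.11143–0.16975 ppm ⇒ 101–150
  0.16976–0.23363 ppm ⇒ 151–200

NO₂: 480.51 ∈ [382.34, 767.89] ↔ index [51, 100].
51 + (480.51−382.34)·(100−51)/(767.89−382.34) = 51 + 98.17·49/385.55 ≈ 63.48, so AQI = 63.
PM2.5: 293.18 lies in 262.94–339.49, so I_lo=151, I_hi=200, C_lo=262.94, C_hi=339.49.
(200−151)/(339.49−262.94) × (293.18−262.94) + 151 = 49/76.55 × 30.24 + 151 ≈ 170.36 → 170.
SO₂: 390.73 lies in 358.22–512.29, so I_lo=151, I_hi=200, C_lo=358.22, C_hi=512.29.
(200−151)/(512.29−358.22) × (390.73−358.22) + 151 = 49/154.07 × 32.51 + 151 ≈ 161.34 → 161.
PM10: row 614.15–704.37 (AQI 301–500). (500−301)·(689.57−614.15)/(704.37−614.15) + 301 = 199·75.42/90.22 + 301 ≈ 467.36 → 467.
O₃: 0.21195 lies in 0.16976–0.23363, so I_lo=151, I_hi=200, C_lo=0.16976, C_hi=0.23363.
(200−151)/(0.23363−0.16976) × (0.21195−0.16976) + 151 = 49/0.06387 × 0.04219 + 151 ≈ 183.37 → 183.
Sub-indices: NO₂→63, PM2.5→170, SO₂→161, PM10→467, O₃→183. Overall AQI = max = 467; dominant pollutant is PM10.
AQI 467: Hazardous.

467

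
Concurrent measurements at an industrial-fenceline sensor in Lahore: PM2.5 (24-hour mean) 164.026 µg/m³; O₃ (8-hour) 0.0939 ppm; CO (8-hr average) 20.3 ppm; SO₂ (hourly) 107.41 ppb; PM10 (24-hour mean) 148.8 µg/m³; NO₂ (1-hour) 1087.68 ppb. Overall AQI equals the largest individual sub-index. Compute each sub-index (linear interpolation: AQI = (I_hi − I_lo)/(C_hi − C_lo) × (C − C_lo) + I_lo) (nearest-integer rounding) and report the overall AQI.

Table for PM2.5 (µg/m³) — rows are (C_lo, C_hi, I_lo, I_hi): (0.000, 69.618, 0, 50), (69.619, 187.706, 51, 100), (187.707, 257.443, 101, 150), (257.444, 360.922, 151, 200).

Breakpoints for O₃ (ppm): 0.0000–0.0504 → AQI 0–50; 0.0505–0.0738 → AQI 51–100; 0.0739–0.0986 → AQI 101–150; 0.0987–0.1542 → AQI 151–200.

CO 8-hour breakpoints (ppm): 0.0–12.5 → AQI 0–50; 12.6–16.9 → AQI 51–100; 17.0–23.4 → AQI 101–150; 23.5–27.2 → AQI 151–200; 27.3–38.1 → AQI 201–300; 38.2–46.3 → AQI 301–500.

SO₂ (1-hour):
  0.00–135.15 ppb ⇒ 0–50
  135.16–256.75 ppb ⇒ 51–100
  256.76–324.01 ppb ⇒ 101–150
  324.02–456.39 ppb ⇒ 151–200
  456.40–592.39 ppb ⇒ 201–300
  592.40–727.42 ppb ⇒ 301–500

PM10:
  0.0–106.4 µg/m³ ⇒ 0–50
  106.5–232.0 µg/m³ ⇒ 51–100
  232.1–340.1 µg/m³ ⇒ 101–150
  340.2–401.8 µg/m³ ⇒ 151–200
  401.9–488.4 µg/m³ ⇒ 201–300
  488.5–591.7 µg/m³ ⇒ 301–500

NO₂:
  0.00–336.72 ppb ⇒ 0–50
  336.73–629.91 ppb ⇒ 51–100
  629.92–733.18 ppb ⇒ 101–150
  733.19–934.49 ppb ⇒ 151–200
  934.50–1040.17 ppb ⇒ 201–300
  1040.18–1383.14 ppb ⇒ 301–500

PM2.5 164.026: bracket 69.619–187.706 → index 51–100; slope 49/118.087, offset 94.407.
AQI = 51 + 49/118.087·94.407 ≈ 90.17 ⇒ 90.
O₃: 0.0939 ∈ [0.0739, 0.0986] ↔ index [101, 150].
101 + (0.0939−0.0739)·(150−101)/(0.0986−0.0739) = 101 + 0.0200·49/0.0247 ≈ 140.68, so AQI = 141.
CO 20.3: bracket 17.0–23.4 → index 101–150; slope 49/6.4, offset 3.3.
AQI = 101 + 49/6.4·3.3 ≈ 126.27 ⇒ 126.
SO₂: 107.41 ∈ [0.00, 135.15] ↔ index [0, 50].
0 + (107.41−0.00)·(50−0)/(135.15−0.00) = 0 + 107.41·50/135.15 ≈ 39.74, so AQI = 40.
PM10: 148.8 ∈ [106.5, 232.0] ↔ index [51, 100].
51 + (148.8−106.5)·(100−51)/(232.0−106.5) = 51 + 42.3·49/125.5 ≈ 67.52, so AQI = 68.
NO₂: row 1040.18–1383.14 (AQI 301–500). (500−301)·(1087.68−1040.18)/(1383.14−1040.18) + 301 = 199·47.50/342.96 + 301 ≈ 328.56 → 329.
Sub-indices: PM2.5→90, O₃→141, CO→126, SO₂→40, PM10→68, NO₂→329. Overall AQI = max = 329; dominant pollutant is NO₂.

329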